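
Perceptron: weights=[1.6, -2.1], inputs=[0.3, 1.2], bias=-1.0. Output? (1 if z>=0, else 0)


z = w . x + b
= 1.6*0.3 + -2.1*1.2 + -1.0
= 0.48 + -2.52 + -1.0
= -2.04 + -1.0
= -3.04
Since z = -3.04 < 0, output = 0

0


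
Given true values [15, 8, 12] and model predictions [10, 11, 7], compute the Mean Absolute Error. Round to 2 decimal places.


Absolute errors: [5, 3, 5]
Sum of absolute errors = 13
MAE = 13 / 3 = 4.33

4.33


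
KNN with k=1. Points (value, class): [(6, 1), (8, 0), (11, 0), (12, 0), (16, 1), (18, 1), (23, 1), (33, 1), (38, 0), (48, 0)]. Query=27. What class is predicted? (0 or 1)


Distances from query 27:
Point 23 (class 1): distance = 4
K=1 nearest neighbors: classes = [1]
Votes for class 1: 1 / 1
Majority vote => class 1

1


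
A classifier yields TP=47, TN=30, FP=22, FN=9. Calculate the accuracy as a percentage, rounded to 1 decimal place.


Accuracy = (TP + TN) / (TP + TN + FP + FN) * 100
= (47 + 30) / (47 + 30 + 22 + 9)
= 77 / 108
= 0.713
= 71.3%

71.3


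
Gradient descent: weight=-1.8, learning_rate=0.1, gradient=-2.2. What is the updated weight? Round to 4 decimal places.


w_new = w_old - lr * gradient
= -1.8 - 0.1 * -2.2
= -1.8 - (-0.22)
= -1.5800

-1.5800


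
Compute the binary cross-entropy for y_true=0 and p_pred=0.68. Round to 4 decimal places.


For y=0: Loss = -log(1-p)
= -log(1 - 0.68)
= -log(0.32)
= -(-1.1394)
= 1.1394

1.1394


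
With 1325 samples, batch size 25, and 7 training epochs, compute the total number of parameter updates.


Iterations per epoch = 1325 / 25 = 53
Total updates = iterations_per_epoch * epochs
= 53 * 7
= 371

371


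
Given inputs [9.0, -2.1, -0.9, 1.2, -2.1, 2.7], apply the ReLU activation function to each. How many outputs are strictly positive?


ReLU(x) = max(0, x) for each element:
ReLU(9.0) = 9.0
ReLU(-2.1) = 0
ReLU(-0.9) = 0
ReLU(1.2) = 1.2
ReLU(-2.1) = 0
ReLU(2.7) = 2.7
Active neurons (>0): 3

3


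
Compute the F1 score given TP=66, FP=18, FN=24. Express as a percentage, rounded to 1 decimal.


Precision = TP / (TP + FP) = 66 / 84 = 0.7857
Recall = TP / (TP + FN) = 66 / 90 = 0.7333
F1 = 2 * P * R / (P + R)
= 2 * 0.7857 * 0.7333 / (0.7857 + 0.7333)
= 1.1524 / 1.519
= 0.7586
As percentage: 75.9%

75.9


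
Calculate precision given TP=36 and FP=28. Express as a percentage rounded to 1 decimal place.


Precision = TP / (TP + FP) * 100
= 36 / (36 + 28)
= 36 / 64
= 0.5625
= 56.3%

56.3


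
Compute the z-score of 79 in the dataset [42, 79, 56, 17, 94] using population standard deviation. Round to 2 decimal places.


Mean = (42 + 79 + 56 + 17 + 94) / 5 = 57.6
Variance = sum((x_i - mean)^2) / n = 735.44
Std = sqrt(735.44) = 27.119
Z = (x - mean) / std
= (79 - 57.6) / 27.119
= 21.4 / 27.119
= 0.79

0.79


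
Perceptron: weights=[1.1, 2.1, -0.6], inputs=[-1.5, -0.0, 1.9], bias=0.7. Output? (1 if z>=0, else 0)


z = w . x + b
= 1.1*-1.5 + 2.1*-0.0 + -0.6*1.9 + 0.7
= -1.65 + -0.0 + -1.14 + 0.7
= -2.79 + 0.7
= -2.09
Since z = -2.09 < 0, output = 0

0


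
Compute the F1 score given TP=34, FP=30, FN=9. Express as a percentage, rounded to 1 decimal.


Precision = TP / (TP + FP) = 34 / 64 = 0.5312
Recall = TP / (TP + FN) = 34 / 43 = 0.7907
F1 = 2 * P * R / (P + R)
= 2 * 0.5312 * 0.7907 / (0.5312 + 0.7907)
= 0.8401 / 1.3219
= 0.6355
As percentage: 63.6%

63.6


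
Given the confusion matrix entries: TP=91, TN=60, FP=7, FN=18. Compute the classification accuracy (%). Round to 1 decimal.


Accuracy = (TP + TN) / (TP + TN + FP + FN) * 100
= (91 + 60) / (91 + 60 + 7 + 18)
= 151 / 176
= 0.858
= 85.8%

85.8


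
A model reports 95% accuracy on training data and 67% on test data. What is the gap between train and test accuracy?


Gap = train_accuracy - test_accuracy
= 95 - 67
= 28%
This large gap strongly indicates overfitting.

28


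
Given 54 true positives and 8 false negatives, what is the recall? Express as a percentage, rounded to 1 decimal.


Recall = TP / (TP + FN) * 100
= 54 / (54 + 8)
= 54 / 62
= 0.871
= 87.1%

87.1


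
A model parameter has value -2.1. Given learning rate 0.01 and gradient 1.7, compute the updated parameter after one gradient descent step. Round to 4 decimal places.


w_new = w_old - lr * gradient
= -2.1 - 0.01 * 1.7
= -2.1 - (0.017)
= -2.1170

-2.1170


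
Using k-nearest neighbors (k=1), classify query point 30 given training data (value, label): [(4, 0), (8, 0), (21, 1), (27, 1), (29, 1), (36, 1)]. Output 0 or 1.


Distances from query 30:
Point 29 (class 1): distance = 1
K=1 nearest neighbors: classes = [1]
Votes for class 1: 1 / 1
Majority vote => class 1

1


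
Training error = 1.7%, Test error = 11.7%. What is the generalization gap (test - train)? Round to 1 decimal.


Generalization gap = test_error - train_error
= 11.7 - 1.7
= 10.0%
A moderate gap.

10.0


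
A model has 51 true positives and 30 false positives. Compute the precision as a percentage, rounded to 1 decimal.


Precision = TP / (TP + FP) * 100
= 51 / (51 + 30)
= 51 / 81
= 0.6296
= 63.0%

63.0


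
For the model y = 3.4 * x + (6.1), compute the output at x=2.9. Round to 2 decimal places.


y = 3.4 * 2.9 + (6.1)
= 9.86 + (6.1)
= 15.96

15.96


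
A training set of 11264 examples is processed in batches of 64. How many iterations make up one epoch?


Iterations per epoch = dataset_size / batch_size
= 11264 / 64
= 176

176


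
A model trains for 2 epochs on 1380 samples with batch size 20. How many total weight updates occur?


Iterations per epoch = 1380 / 20 = 69
Total updates = iterations_per_epoch * epochs
= 69 * 2
= 138

138


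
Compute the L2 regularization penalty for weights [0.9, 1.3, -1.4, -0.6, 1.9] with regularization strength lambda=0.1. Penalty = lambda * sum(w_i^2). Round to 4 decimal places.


Squaring each weight:
0.9^2 = 0.81
1.3^2 = 1.69
(-1.4)^2 = 1.96
(-0.6)^2 = 0.36
1.9^2 = 3.61
Sum of squares = 8.43
Penalty = 0.1 * 8.43 = 0.8430

0.8430


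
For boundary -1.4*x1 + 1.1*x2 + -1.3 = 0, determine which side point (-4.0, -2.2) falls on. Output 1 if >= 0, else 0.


Compute -1.4 * -4.0 + 1.1 * -2.2 + -1.3
= 5.6 + -2.42 + -1.3
= 1.88
Since 1.88 >= 0, the point is on the positive side.

1


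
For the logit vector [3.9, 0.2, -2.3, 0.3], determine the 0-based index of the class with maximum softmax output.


Softmax is a monotonic transformation, so it preserves the argmax.
We need to find the index of the maximum logit.
Index 0: 3.9
Index 1: 0.2
Index 2: -2.3
Index 3: 0.3
Maximum logit = 3.9 at index 0

0


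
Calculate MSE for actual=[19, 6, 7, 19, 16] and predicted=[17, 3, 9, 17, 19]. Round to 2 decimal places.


Differences: [2, 3, -2, 2, -3]
Squared errors: [4, 9, 4, 4, 9]
Sum of squared errors = 30
MSE = 30 / 5 = 6.00

6.00


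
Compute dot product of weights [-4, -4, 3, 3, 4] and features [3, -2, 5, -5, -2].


Element-wise products:
-4 * 3 = -12
-4 * -2 = 8
3 * 5 = 15
3 * -5 = -15
4 * -2 = -8
Sum = -12 + 8 + 15 + -15 + -8
= -12

-12


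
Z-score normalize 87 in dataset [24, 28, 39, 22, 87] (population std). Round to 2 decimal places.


Mean = (24 + 28 + 39 + 22 + 87) / 5 = 40.0
Variance = sum((x_i - mean)^2) / n = 586.8
Std = sqrt(586.8) = 24.224
Z = (x - mean) / std
= (87 - 40.0) / 24.224
= 47.0 / 24.224
= 1.94

1.94


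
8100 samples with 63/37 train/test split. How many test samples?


Train samples = 8100 * 63% = 5103
Test samples = 8100 - 5103
= 2997

2997


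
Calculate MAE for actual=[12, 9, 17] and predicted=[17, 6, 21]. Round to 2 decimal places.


Absolute errors: [5, 3, 4]
Sum of absolute errors = 12
MAE = 12 / 3 = 4.00

4.00


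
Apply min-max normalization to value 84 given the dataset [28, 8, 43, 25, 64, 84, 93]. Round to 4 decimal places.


Min = 8, Max = 93
Range = 93 - 8 = 85
Scaled = (x - min) / (max - min)
= (84 - 8) / 85
= 76 / 85
= 0.8941

0.8941


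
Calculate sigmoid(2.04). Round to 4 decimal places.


sigmoid(z) = 1 / (1 + exp(-z))
exp(-(2.04)) = exp(-2.04) = 0.13
1 + 0.13 = 1.13
1 / 1.13 = 0.8849

0.8849


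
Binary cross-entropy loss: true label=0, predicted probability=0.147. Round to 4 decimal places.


For y=0: Loss = -log(1-p)
= -log(1 - 0.147)
= -log(0.853)
= -(-0.159)
= 0.1590

0.1590


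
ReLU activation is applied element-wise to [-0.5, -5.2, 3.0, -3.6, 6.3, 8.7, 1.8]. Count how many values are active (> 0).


ReLU(x) = max(0, x) for each element:
ReLU(-0.5) = 0
ReLU(-5.2) = 0
ReLU(3.0) = 3.0
ReLU(-3.6) = 0
ReLU(6.3) = 6.3
ReLU(8.7) = 8.7
ReLU(1.8) = 1.8
Active neurons (>0): 4

4


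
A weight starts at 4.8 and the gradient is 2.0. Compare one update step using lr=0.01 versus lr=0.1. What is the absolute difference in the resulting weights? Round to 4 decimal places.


With lr=0.01: w_new = 4.8 - 0.01 * 2.0 = 4.78
With lr=0.1: w_new = 4.8 - 0.1 * 2.0 = 4.6
Absolute difference = |4.78 - 4.6|
= 0.1800

0.1800


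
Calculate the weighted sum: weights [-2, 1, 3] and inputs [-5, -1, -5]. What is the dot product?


Element-wise products:
-2 * -5 = 10
1 * -1 = -1
3 * -5 = -15
Sum = 10 + -1 + -15
= -6

-6


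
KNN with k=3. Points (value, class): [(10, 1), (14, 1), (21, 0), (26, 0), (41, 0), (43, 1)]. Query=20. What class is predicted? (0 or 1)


Distances from query 20:
Point 21 (class 0): distance = 1
Point 26 (class 0): distance = 6
Point 14 (class 1): distance = 6
K=3 nearest neighbors: classes = [0, 0, 1]
Votes for class 1: 1 / 3
Majority vote => class 0

0


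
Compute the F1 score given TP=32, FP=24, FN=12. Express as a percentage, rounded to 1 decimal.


Precision = TP / (TP + FP) = 32 / 56 = 0.5714
Recall = TP / (TP + FN) = 32 / 44 = 0.7273
F1 = 2 * P * R / (P + R)
= 2 * 0.5714 * 0.7273 / (0.5714 + 0.7273)
= 0.8312 / 1.2987
= 0.64
As percentage: 64.0%

64.0


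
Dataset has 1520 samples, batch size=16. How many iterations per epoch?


Iterations per epoch = dataset_size / batch_size
= 1520 / 16
= 95

95


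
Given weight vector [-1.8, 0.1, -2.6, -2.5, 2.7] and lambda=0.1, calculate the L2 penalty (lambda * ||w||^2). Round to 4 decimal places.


Squaring each weight:
(-1.8)^2 = 3.24
0.1^2 = 0.01
(-2.6)^2 = 6.76
(-2.5)^2 = 6.25
2.7^2 = 7.29
Sum of squares = 23.55
Penalty = 0.1 * 23.55 = 2.3550

2.3550


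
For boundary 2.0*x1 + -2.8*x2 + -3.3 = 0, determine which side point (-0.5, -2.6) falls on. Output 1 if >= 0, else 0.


Compute 2.0 * -0.5 + -2.8 * -2.6 + -3.3
= -1.0 + 7.28 + -3.3
= 2.98
Since 2.98 >= 0, the point is on the positive side.

1


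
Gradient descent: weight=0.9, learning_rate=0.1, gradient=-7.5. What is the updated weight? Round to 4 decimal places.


w_new = w_old - lr * gradient
= 0.9 - 0.1 * -7.5
= 0.9 - (-0.75)
= 1.6500

1.6500


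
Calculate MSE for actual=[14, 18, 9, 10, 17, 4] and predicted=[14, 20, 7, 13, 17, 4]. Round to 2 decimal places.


Differences: [0, -2, 2, -3, 0, 0]
Squared errors: [0, 4, 4, 9, 0, 0]
Sum of squared errors = 17
MSE = 17 / 6 = 2.83

2.83


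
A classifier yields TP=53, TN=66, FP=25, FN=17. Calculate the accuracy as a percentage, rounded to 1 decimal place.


Accuracy = (TP + TN) / (TP + TN + FP + FN) * 100
= (53 + 66) / (53 + 66 + 25 + 17)
= 119 / 161
= 0.7391
= 73.9%

73.9


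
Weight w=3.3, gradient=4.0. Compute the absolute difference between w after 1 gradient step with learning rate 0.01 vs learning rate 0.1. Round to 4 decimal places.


With lr=0.01: w_new = 3.3 - 0.01 * 4.0 = 3.26
With lr=0.1: w_new = 3.3 - 0.1 * 4.0 = 2.9
Absolute difference = |3.26 - 2.9|
= 0.3600

0.3600


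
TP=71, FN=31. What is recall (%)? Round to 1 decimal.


Recall = TP / (TP + FN) * 100
= 71 / (71 + 31)
= 71 / 102
= 0.6961
= 69.6%

69.6


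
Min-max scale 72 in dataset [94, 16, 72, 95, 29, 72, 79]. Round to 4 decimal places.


Min = 16, Max = 95
Range = 95 - 16 = 79
Scaled = (x - min) / (max - min)
= (72 - 16) / 79
= 56 / 79
= 0.7089

0.7089


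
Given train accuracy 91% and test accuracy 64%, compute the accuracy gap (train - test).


Gap = train_accuracy - test_accuracy
= 91 - 64
= 27%
This large gap strongly indicates overfitting.

27


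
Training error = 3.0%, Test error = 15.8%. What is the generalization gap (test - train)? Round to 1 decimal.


Generalization gap = test_error - train_error
= 15.8 - 3.0
= 12.8%
A large gap suggests overfitting.

12.8


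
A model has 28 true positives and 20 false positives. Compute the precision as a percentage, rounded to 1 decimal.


Precision = TP / (TP + FP) * 100
= 28 / (28 + 20)
= 28 / 48
= 0.5833
= 58.3%

58.3


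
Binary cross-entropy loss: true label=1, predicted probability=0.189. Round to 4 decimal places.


For y=1: Loss = -log(p)
= -log(0.189)
= -(-1.666)
= 1.6660

1.6660


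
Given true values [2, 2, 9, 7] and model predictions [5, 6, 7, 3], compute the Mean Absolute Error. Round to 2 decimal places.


Absolute errors: [3, 4, 2, 4]
Sum of absolute errors = 13
MAE = 13 / 4 = 3.25

3.25


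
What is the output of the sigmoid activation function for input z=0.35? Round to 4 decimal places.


sigmoid(z) = 1 / (1 + exp(-z))
exp(-(0.35)) = exp(-0.35) = 0.7047
1 + 0.7047 = 1.7047
1 / 1.7047 = 0.5866

0.5866


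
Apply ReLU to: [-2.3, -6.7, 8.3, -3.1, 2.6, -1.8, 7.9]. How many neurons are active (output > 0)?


ReLU(x) = max(0, x) for each element:
ReLU(-2.3) = 0
ReLU(-6.7) = 0
ReLU(8.3) = 8.3
ReLU(-3.1) = 0
ReLU(2.6) = 2.6
ReLU(-1.8) = 0
ReLU(7.9) = 7.9
Active neurons (>0): 3

3


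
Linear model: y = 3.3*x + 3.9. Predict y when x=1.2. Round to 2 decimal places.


y = 3.3 * 1.2 + (3.9)
= 3.96 + (3.9)
= 7.86

7.86


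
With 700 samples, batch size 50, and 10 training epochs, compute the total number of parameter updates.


Iterations per epoch = 700 / 50 = 14
Total updates = iterations_per_epoch * epochs
= 14 * 10
= 140

140


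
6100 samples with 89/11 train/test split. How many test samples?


Train samples = 6100 * 89% = 5429
Test samples = 6100 - 5429
= 671

671


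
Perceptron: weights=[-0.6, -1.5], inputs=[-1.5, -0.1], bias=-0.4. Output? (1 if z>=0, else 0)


z = w . x + b
= -0.6*-1.5 + -1.5*-0.1 + -0.4
= 0.9 + 0.15 + -0.4
= 1.05 + -0.4
= 0.65
Since z = 0.65 >= 0, output = 1

1


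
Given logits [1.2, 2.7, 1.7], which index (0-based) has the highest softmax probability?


Softmax is a monotonic transformation, so it preserves the argmax.
We need to find the index of the maximum logit.
Index 0: 1.2
Index 1: 2.7
Index 2: 1.7
Maximum logit = 2.7 at index 1

1


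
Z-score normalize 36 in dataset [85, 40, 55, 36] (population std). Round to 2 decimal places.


Mean = (85 + 40 + 55 + 36) / 4 = 54.0
Variance = sum((x_i - mean)^2) / n = 370.5
Std = sqrt(370.5) = 19.2484
Z = (x - mean) / std
= (36 - 54.0) / 19.2484
= -18.0 / 19.2484
= -0.94

-0.94


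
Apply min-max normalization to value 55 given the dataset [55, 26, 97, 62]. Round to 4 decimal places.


Min = 26, Max = 97
Range = 97 - 26 = 71
Scaled = (x - min) / (max - min)
= (55 - 26) / 71
= 29 / 71
= 0.4085

0.4085


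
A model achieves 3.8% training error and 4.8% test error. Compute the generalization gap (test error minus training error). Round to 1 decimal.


Generalization gap = test_error - train_error
= 4.8 - 3.8
= 1.0%
A small gap suggests good generalization.

1.0


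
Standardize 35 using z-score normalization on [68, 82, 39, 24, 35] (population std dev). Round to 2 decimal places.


Mean = (68 + 82 + 39 + 24 + 35) / 5 = 49.6
Variance = sum((x_i - mean)^2) / n = 473.84
Std = sqrt(473.84) = 21.7679
Z = (x - mean) / std
= (35 - 49.6) / 21.7679
= -14.6 / 21.7679
= -0.67

-0.67


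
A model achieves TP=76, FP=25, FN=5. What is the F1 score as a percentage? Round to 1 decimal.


Precision = TP / (TP + FP) = 76 / 101 = 0.7525
Recall = TP / (TP + FN) = 76 / 81 = 0.9383
F1 = 2 * P * R / (P + R)
= 2 * 0.7525 * 0.9383 / (0.7525 + 0.9383)
= 1.4121 / 1.6907
= 0.8352
As percentage: 83.5%

83.5


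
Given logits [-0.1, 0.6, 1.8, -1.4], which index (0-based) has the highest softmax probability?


Softmax is a monotonic transformation, so it preserves the argmax.
We need to find the index of the maximum logit.
Index 0: -0.1
Index 1: 0.6
Index 2: 1.8
Index 3: -1.4
Maximum logit = 1.8 at index 2

2


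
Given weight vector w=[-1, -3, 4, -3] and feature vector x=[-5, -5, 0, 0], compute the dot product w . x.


Element-wise products:
-1 * -5 = 5
-3 * -5 = 15
4 * 0 = 0
-3 * 0 = 0
Sum = 5 + 15 + 0 + 0
= 20

20


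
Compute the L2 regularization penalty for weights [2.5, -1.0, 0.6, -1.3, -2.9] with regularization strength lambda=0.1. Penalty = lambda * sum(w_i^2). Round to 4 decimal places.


Squaring each weight:
2.5^2 = 6.25
(-1.0)^2 = 1.0
0.6^2 = 0.36
(-1.3)^2 = 1.69
(-2.9)^2 = 8.41
Sum of squares = 17.71
Penalty = 0.1 * 17.71 = 1.7710

1.7710


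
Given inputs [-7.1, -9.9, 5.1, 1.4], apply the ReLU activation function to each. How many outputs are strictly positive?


ReLU(x) = max(0, x) for each element:
ReLU(-7.1) = 0
ReLU(-9.9) = 0
ReLU(5.1) = 5.1
ReLU(1.4) = 1.4
Active neurons (>0): 2

2


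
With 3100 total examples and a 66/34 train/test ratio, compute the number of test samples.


Train samples = 3100 * 66% = 2046
Test samples = 3100 - 2046
= 1054

1054


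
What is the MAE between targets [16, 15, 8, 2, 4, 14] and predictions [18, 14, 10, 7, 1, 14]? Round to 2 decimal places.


Absolute errors: [2, 1, 2, 5, 3, 0]
Sum of absolute errors = 13
MAE = 13 / 6 = 2.17

2.17


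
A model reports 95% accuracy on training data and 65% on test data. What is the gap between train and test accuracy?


Gap = train_accuracy - test_accuracy
= 95 - 65
= 30%
This large gap strongly indicates overfitting.

30


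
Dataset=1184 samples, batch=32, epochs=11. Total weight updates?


Iterations per epoch = 1184 / 32 = 37
Total updates = iterations_per_epoch * epochs
= 37 * 11
= 407

407


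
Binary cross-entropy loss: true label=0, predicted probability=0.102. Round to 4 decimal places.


For y=0: Loss = -log(1-p)
= -log(1 - 0.102)
= -log(0.898)
= -(-0.1076)
= 0.1076

0.1076


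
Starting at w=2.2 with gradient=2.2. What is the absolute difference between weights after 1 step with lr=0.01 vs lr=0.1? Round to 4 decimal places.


With lr=0.01: w_new = 2.2 - 0.01 * 2.2 = 2.178
With lr=0.1: w_new = 2.2 - 0.1 * 2.2 = 1.98
Absolute difference = |2.178 - 1.98|
= 0.1980

0.1980


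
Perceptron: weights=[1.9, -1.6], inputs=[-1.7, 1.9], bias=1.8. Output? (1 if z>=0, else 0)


z = w . x + b
= 1.9*-1.7 + -1.6*1.9 + 1.8
= -3.23 + -3.04 + 1.8
= -6.27 + 1.8
= -4.47
Since z = -4.47 < 0, output = 0

0


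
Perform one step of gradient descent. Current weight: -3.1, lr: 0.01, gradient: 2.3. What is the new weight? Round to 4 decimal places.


w_new = w_old - lr * gradient
= -3.1 - 0.01 * 2.3
= -3.1 - (0.023)
= -3.1230

-3.1230


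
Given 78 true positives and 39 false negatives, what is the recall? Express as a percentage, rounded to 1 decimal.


Recall = TP / (TP + FN) * 100
= 78 / (78 + 39)
= 78 / 117
= 0.6667
= 66.7%

66.7


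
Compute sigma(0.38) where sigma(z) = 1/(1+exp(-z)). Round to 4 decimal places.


sigmoid(z) = 1 / (1 + exp(-z))
exp(-(0.38)) = exp(-0.38) = 0.6839
1 + 0.6839 = 1.6839
1 / 1.6839 = 0.5939

0.5939


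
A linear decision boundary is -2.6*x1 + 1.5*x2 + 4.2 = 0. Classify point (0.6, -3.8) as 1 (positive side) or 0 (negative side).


Compute -2.6 * 0.6 + 1.5 * -3.8 + 4.2
= -1.56 + -5.7 + 4.2
= -3.06
Since -3.06 < 0, the point is on the negative side.

0


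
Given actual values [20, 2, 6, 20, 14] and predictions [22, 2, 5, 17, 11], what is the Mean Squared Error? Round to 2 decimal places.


Differences: [-2, 0, 1, 3, 3]
Squared errors: [4, 0, 1, 9, 9]
Sum of squared errors = 23
MSE = 23 / 5 = 4.60

4.60


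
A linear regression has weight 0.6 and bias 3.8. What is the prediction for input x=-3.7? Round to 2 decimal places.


y = 0.6 * -3.7 + (3.8)
= -2.22 + (3.8)
= 1.58

1.58


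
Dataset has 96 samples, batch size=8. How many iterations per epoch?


Iterations per epoch = dataset_size / batch_size
= 96 / 8
= 12

12


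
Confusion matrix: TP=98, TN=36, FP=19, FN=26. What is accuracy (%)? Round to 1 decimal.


Accuracy = (TP + TN) / (TP + TN + FP + FN) * 100
= (98 + 36) / (98 + 36 + 19 + 26)
= 134 / 179
= 0.7486
= 74.9%

74.9


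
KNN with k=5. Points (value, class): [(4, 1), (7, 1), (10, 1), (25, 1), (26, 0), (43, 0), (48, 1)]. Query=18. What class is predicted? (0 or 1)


Distances from query 18:
Point 25 (class 1): distance = 7
Point 26 (class 0): distance = 8
Point 10 (class 1): distance = 8
Point 7 (class 1): distance = 11
Point 4 (class 1): distance = 14
K=5 nearest neighbors: classes = [1, 0, 1, 1, 1]
Votes for class 1: 4 / 5
Majority vote => class 1

1


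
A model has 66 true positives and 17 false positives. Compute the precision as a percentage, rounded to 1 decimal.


Precision = TP / (TP + FP) * 100
= 66 / (66 + 17)
= 66 / 83
= 0.7952
= 79.5%

79.5


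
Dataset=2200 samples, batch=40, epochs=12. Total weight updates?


Iterations per epoch = 2200 / 40 = 55
Total updates = iterations_per_epoch * epochs
= 55 * 12
= 660

660


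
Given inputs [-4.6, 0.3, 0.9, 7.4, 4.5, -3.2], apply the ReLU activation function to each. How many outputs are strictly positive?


ReLU(x) = max(0, x) for each element:
ReLU(-4.6) = 0
ReLU(0.3) = 0.3
ReLU(0.9) = 0.9
ReLU(7.4) = 7.4
ReLU(4.5) = 4.5
ReLU(-3.2) = 0
Active neurons (>0): 4

4


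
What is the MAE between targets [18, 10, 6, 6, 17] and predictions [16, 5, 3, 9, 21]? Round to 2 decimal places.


Absolute errors: [2, 5, 3, 3, 4]
Sum of absolute errors = 17
MAE = 17 / 5 = 3.40

3.40


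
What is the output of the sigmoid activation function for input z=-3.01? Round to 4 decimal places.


sigmoid(z) = 1 / (1 + exp(-z))
exp(-(-3.01)) = exp(3.01) = 20.2874
1 + 20.2874 = 21.2874
1 / 21.2874 = 0.0470

0.0470


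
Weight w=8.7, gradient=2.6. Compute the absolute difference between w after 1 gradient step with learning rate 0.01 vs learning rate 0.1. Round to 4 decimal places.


With lr=0.01: w_new = 8.7 - 0.01 * 2.6 = 8.674
With lr=0.1: w_new = 8.7 - 0.1 * 2.6 = 8.44
Absolute difference = |8.674 - 8.44|
= 0.2340

0.2340


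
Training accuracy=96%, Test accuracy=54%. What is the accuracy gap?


Gap = train_accuracy - test_accuracy
= 96 - 54
= 42%
This large gap strongly indicates overfitting.

42


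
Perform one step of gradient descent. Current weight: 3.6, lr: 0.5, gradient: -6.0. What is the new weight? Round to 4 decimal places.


w_new = w_old - lr * gradient
= 3.6 - 0.5 * -6.0
= 3.6 - (-3.0)
= 6.6000

6.6000


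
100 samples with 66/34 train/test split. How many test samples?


Train samples = 100 * 66% = 66
Test samples = 100 - 66
= 34

34


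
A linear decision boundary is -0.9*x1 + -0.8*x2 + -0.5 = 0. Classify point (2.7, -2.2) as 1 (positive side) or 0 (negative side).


Compute -0.9 * 2.7 + -0.8 * -2.2 + -0.5
= -2.43 + 1.76 + -0.5
= -1.17
Since -1.17 < 0, the point is on the negative side.

0


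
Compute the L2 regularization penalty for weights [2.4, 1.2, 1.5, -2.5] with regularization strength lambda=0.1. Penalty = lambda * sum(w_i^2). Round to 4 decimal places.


Squaring each weight:
2.4^2 = 5.76
1.2^2 = 1.44
1.5^2 = 2.25
(-2.5)^2 = 6.25
Sum of squares = 15.7
Penalty = 0.1 * 15.7 = 1.5700

1.5700


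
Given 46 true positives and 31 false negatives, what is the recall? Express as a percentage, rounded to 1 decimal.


Recall = TP / (TP + FN) * 100
= 46 / (46 + 31)
= 46 / 77
= 0.5974
= 59.7%

59.7


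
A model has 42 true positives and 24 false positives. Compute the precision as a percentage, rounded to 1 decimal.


Precision = TP / (TP + FP) * 100
= 42 / (42 + 24)
= 42 / 66
= 0.6364
= 63.6%

63.6


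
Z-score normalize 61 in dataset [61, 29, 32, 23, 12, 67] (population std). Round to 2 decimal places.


Mean = (61 + 29 + 32 + 23 + 12 + 67) / 6 = 37.3333
Variance = sum((x_i - mean)^2) / n = 397.5556
Std = sqrt(397.5556) = 19.9388
Z = (x - mean) / std
= (61 - 37.3333) / 19.9388
= 23.6667 / 19.9388
= 1.19

1.19


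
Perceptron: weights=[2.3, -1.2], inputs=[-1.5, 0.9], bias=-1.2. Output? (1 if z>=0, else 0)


z = w . x + b
= 2.3*-1.5 + -1.2*0.9 + -1.2
= -3.45 + -1.08 + -1.2
= -4.53 + -1.2
= -5.73
Since z = -5.73 < 0, output = 0

0


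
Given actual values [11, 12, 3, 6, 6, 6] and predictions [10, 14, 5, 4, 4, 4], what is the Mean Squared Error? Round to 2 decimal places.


Differences: [1, -2, -2, 2, 2, 2]
Squared errors: [1, 4, 4, 4, 4, 4]
Sum of squared errors = 21
MSE = 21 / 6 = 3.50

3.50


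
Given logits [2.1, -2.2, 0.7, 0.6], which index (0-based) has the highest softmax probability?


Softmax is a monotonic transformation, so it preserves the argmax.
We need to find the index of the maximum logit.
Index 0: 2.1
Index 1: -2.2
Index 2: 0.7
Index 3: 0.6
Maximum logit = 2.1 at index 0

0


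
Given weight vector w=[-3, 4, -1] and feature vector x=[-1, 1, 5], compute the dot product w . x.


Element-wise products:
-3 * -1 = 3
4 * 1 = 4
-1 * 5 = -5
Sum = 3 + 4 + -5
= 2

2


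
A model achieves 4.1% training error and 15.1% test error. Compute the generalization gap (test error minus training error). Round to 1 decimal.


Generalization gap = test_error - train_error
= 15.1 - 4.1
= 11.0%
A large gap suggests overfitting.

11.0


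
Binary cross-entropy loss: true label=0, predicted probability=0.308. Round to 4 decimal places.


For y=0: Loss = -log(1-p)
= -log(1 - 0.308)
= -log(0.692)
= -(-0.3682)
= 0.3682

0.3682


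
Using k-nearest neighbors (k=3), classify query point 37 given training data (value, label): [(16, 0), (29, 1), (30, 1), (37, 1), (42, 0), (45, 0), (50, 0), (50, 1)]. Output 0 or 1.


Distances from query 37:
Point 37 (class 1): distance = 0
Point 42 (class 0): distance = 5
Point 30 (class 1): distance = 7
K=3 nearest neighbors: classes = [1, 0, 1]
Votes for class 1: 2 / 3
Majority vote => class 1

1


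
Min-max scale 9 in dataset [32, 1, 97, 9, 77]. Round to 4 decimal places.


Min = 1, Max = 97
Range = 97 - 1 = 96
Scaled = (x - min) / (max - min)
= (9 - 1) / 96
= 8 / 96
= 0.0833

0.0833


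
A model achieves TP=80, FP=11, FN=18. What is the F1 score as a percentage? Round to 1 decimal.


Precision = TP / (TP + FP) = 80 / 91 = 0.8791
Recall = TP / (TP + FN) = 80 / 98 = 0.8163
F1 = 2 * P * R / (P + R)
= 2 * 0.8791 * 0.8163 / (0.8791 + 0.8163)
= 1.4353 / 1.6954
= 0.8466
As percentage: 84.7%

84.7


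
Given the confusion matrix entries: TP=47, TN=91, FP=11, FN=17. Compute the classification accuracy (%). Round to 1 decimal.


Accuracy = (TP + TN) / (TP + TN + FP + FN) * 100
= (47 + 91) / (47 + 91 + 11 + 17)
= 138 / 166
= 0.8313
= 83.1%

83.1


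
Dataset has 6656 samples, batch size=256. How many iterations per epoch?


Iterations per epoch = dataset_size / batch_size
= 6656 / 256
= 26

26


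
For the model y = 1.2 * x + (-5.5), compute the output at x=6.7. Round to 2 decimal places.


y = 1.2 * 6.7 + (-5.5)
= 8.04 + (-5.5)
= 2.54

2.54


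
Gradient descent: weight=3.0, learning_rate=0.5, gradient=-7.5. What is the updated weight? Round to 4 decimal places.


w_new = w_old - lr * gradient
= 3.0 - 0.5 * -7.5
= 3.0 - (-3.75)
= 6.7500

6.7500


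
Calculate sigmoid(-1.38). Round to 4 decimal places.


sigmoid(z) = 1 / (1 + exp(-z))
exp(-(-1.38)) = exp(1.38) = 3.9749
1 + 3.9749 = 4.9749
1 / 4.9749 = 0.2010

0.2010


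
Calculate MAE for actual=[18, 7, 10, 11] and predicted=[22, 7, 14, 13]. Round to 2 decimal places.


Absolute errors: [4, 0, 4, 2]
Sum of absolute errors = 10
MAE = 10 / 4 = 2.50

2.50


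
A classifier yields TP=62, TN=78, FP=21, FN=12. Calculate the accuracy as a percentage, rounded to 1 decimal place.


Accuracy = (TP + TN) / (TP + TN + FP + FN) * 100
= (62 + 78) / (62 + 78 + 21 + 12)
= 140 / 173
= 0.8092
= 80.9%

80.9


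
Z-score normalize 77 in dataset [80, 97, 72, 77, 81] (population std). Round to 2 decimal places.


Mean = (80 + 97 + 72 + 77 + 81) / 5 = 81.4
Variance = sum((x_i - mean)^2) / n = 70.64
Std = sqrt(70.64) = 8.4048
Z = (x - mean) / std
= (77 - 81.4) / 8.4048
= -4.4 / 8.4048
= -0.52

-0.52


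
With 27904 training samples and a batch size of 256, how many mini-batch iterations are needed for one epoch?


Iterations per epoch = dataset_size / batch_size
= 27904 / 256
= 109

109


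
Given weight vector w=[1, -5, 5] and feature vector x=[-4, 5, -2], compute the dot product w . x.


Element-wise products:
1 * -4 = -4
-5 * 5 = -25
5 * -2 = -10
Sum = -4 + -25 + -10
= -39

-39


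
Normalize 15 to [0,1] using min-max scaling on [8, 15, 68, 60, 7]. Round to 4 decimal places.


Min = 7, Max = 68
Range = 68 - 7 = 61
Scaled = (x - min) / (max - min)
= (15 - 7) / 61
= 8 / 61
= 0.1311

0.1311


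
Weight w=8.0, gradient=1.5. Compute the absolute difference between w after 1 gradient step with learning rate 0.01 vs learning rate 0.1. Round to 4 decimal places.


With lr=0.01: w_new = 8.0 - 0.01 * 1.5 = 7.985
With lr=0.1: w_new = 8.0 - 0.1 * 1.5 = 7.85
Absolute difference = |7.985 - 7.85|
= 0.1350

0.1350


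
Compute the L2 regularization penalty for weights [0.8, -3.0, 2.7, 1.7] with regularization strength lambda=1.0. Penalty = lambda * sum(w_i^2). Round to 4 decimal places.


Squaring each weight:
0.8^2 = 0.64
(-3.0)^2 = 9.0
2.7^2 = 7.29
1.7^2 = 2.89
Sum of squares = 19.82
Penalty = 1.0 * 19.82 = 19.8200

19.8200


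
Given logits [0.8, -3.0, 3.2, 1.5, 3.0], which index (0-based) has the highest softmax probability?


Softmax is a monotonic transformation, so it preserves the argmax.
We need to find the index of the maximum logit.
Index 0: 0.8
Index 1: -3.0
Index 2: 3.2
Index 3: 1.5
Index 4: 3.0
Maximum logit = 3.2 at index 2

2


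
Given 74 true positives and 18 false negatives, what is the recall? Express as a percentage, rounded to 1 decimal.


Recall = TP / (TP + FN) * 100
= 74 / (74 + 18)
= 74 / 92
= 0.8043
= 80.4%

80.4


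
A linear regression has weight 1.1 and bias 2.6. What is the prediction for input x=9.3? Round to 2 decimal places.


y = 1.1 * 9.3 + (2.6)
= 10.23 + (2.6)
= 12.83

12.83


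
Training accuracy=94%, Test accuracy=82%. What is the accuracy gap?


Gap = train_accuracy - test_accuracy
= 94 - 82
= 12%
This gap suggests the model is overfitting.

12


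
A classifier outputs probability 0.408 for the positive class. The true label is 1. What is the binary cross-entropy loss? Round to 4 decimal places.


For y=1: Loss = -log(p)
= -log(0.408)
= -(-0.8965)
= 0.8965

0.8965


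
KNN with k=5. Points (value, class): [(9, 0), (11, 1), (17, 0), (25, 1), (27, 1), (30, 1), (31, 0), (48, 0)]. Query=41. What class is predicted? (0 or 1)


Distances from query 41:
Point 48 (class 0): distance = 7
Point 31 (class 0): distance = 10
Point 30 (class 1): distance = 11
Point 27 (class 1): distance = 14
Point 25 (class 1): distance = 16
K=5 nearest neighbors: classes = [0, 0, 1, 1, 1]
Votes for class 1: 3 / 5
Majority vote => class 1

1


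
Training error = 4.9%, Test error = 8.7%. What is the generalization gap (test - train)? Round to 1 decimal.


Generalization gap = test_error - train_error
= 8.7 - 4.9
= 3.8%
A moderate gap.

3.8


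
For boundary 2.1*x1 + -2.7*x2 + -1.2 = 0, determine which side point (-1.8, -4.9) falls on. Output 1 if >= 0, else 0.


Compute 2.1 * -1.8 + -2.7 * -4.9 + -1.2
= -3.78 + 13.23 + -1.2
= 8.25
Since 8.25 >= 0, the point is on the positive side.

1


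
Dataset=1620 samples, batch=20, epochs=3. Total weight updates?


Iterations per epoch = 1620 / 20 = 81
Total updates = iterations_per_epoch * epochs
= 81 * 3
= 243

243


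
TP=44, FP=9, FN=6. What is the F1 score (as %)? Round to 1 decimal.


Precision = TP / (TP + FP) = 44 / 53 = 0.8302
Recall = TP / (TP + FN) = 44 / 50 = 0.88
F1 = 2 * P * R / (P + R)
= 2 * 0.8302 * 0.88 / (0.8302 + 0.88)
= 1.4611 / 1.7102
= 0.8544
As percentage: 85.4%

85.4


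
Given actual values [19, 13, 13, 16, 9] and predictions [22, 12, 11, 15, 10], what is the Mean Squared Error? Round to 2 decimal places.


Differences: [-3, 1, 2, 1, -1]
Squared errors: [9, 1, 4, 1, 1]
Sum of squared errors = 16
MSE = 16 / 5 = 3.20

3.20


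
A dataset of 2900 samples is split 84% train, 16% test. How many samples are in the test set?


Train samples = 2900 * 84% = 2436
Test samples = 2900 - 2436
= 464

464


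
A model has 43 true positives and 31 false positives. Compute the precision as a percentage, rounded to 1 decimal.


Precision = TP / (TP + FP) * 100
= 43 / (43 + 31)
= 43 / 74
= 0.5811
= 58.1%

58.1


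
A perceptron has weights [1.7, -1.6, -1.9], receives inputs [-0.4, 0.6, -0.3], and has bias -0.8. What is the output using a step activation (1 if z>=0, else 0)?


z = w . x + b
= 1.7*-0.4 + -1.6*0.6 + -1.9*-0.3 + -0.8
= -0.68 + -0.96 + 0.57 + -0.8
= -1.07 + -0.8
= -1.87
Since z = -1.87 < 0, output = 0

0


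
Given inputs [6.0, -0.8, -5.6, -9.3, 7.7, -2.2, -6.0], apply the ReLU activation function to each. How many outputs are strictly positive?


ReLU(x) = max(0, x) for each element:
ReLU(6.0) = 6.0
ReLU(-0.8) = 0
ReLU(-5.6) = 0
ReLU(-9.3) = 0
ReLU(7.7) = 7.7
ReLU(-2.2) = 0
ReLU(-6.0) = 0
Active neurons (>0): 2

2


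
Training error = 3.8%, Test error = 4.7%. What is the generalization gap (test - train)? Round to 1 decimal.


Generalization gap = test_error - train_error
= 4.7 - 3.8
= 0.9%
A small gap suggests good generalization.

0.9


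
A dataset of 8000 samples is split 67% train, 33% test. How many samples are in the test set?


Train samples = 8000 * 67% = 5360
Test samples = 8000 - 5360
= 2640

2640


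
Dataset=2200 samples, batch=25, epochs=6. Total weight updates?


Iterations per epoch = 2200 / 25 = 88
Total updates = iterations_per_epoch * epochs
= 88 * 6
= 528

528


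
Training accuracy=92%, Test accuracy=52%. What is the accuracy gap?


Gap = train_accuracy - test_accuracy
= 92 - 52
= 40%
This large gap strongly indicates overfitting.

40


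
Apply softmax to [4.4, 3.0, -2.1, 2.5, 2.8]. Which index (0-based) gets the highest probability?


Softmax is a monotonic transformation, so it preserves the argmax.
We need to find the index of the maximum logit.
Index 0: 4.4
Index 1: 3.0
Index 2: -2.1
Index 3: 2.5
Index 4: 2.8
Maximum logit = 4.4 at index 0

0


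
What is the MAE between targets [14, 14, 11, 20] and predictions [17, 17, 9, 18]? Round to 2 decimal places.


Absolute errors: [3, 3, 2, 2]
Sum of absolute errors = 10
MAE = 10 / 4 = 2.50

2.50


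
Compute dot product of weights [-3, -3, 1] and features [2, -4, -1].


Element-wise products:
-3 * 2 = -6
-3 * -4 = 12
1 * -1 = -1
Sum = -6 + 12 + -1
= 5

5


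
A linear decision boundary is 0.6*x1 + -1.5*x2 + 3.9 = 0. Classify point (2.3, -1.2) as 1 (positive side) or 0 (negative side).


Compute 0.6 * 2.3 + -1.5 * -1.2 + 3.9
= 1.38 + 1.8 + 3.9
= 7.08
Since 7.08 >= 0, the point is on the positive side.

1


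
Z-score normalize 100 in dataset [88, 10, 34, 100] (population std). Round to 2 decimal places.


Mean = (88 + 10 + 34 + 100) / 4 = 58.0
Variance = sum((x_i - mean)^2) / n = 1386.0
Std = sqrt(1386.0) = 37.229
Z = (x - mean) / std
= (100 - 58.0) / 37.229
= 42.0 / 37.229
= 1.13

1.13


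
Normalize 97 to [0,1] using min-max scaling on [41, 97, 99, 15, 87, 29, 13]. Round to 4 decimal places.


Min = 13, Max = 99
Range = 99 - 13 = 86
Scaled = (x - min) / (max - min)
= (97 - 13) / 86
= 84 / 86
= 0.9767

0.9767


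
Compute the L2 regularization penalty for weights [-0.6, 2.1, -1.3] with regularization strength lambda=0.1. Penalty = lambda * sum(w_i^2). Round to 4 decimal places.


Squaring each weight:
(-0.6)^2 = 0.36
2.1^2 = 4.41
(-1.3)^2 = 1.69
Sum of squares = 6.46
Penalty = 0.1 * 6.46 = 0.6460

0.6460


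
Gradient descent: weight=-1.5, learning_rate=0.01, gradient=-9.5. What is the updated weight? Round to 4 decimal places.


w_new = w_old - lr * gradient
= -1.5 - 0.01 * -9.5
= -1.5 - (-0.095)
= -1.4050

-1.4050


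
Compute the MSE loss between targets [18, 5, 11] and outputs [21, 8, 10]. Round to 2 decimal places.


Differences: [-3, -3, 1]
Squared errors: [9, 9, 1]
Sum of squared errors = 19
MSE = 19 / 3 = 6.33

6.33


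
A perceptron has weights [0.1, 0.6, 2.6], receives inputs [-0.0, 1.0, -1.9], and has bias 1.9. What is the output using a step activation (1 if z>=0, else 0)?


z = w . x + b
= 0.1*-0.0 + 0.6*1.0 + 2.6*-1.9 + 1.9
= -0.0 + 0.6 + -4.94 + 1.9
= -4.34 + 1.9
= -2.44
Since z = -2.44 < 0, output = 0

0


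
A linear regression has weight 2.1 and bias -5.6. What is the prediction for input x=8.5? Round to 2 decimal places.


y = 2.1 * 8.5 + (-5.6)
= 17.85 + (-5.6)
= 12.25

12.25


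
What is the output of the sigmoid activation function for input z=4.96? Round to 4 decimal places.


sigmoid(z) = 1 / (1 + exp(-z))
exp(-(4.96)) = exp(-4.96) = 0.007
1 + 0.007 = 1.007
1 / 1.007 = 0.9930

0.9930


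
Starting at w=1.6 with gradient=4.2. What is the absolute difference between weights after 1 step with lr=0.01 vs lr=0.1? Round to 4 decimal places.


With lr=0.01: w_new = 1.6 - 0.01 * 4.2 = 1.558
With lr=0.1: w_new = 1.6 - 0.1 * 4.2 = 1.18
Absolute difference = |1.558 - 1.18|
= 0.3780

0.3780


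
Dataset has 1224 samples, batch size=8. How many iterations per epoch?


Iterations per epoch = dataset_size / batch_size
= 1224 / 8
= 153

153


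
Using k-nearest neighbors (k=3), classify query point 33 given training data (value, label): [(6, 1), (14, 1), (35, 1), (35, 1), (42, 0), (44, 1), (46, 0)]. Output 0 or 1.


Distances from query 33:
Point 35 (class 1): distance = 2
Point 35 (class 1): distance = 2
Point 42 (class 0): distance = 9
K=3 nearest neighbors: classes = [1, 1, 0]
Votes for class 1: 2 / 3
Majority vote => class 1

1


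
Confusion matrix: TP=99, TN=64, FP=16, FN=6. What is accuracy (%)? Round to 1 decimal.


Accuracy = (TP + TN) / (TP + TN + FP + FN) * 100
= (99 + 64) / (99 + 64 + 16 + 6)
= 163 / 185
= 0.8811
= 88.1%

88.1


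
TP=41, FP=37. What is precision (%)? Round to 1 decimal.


Precision = TP / (TP + FP) * 100
= 41 / (41 + 37)
= 41 / 78
= 0.5256
= 52.6%

52.6


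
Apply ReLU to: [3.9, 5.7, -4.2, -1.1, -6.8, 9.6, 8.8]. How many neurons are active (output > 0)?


ReLU(x) = max(0, x) for each element:
ReLU(3.9) = 3.9
ReLU(5.7) = 5.7
ReLU(-4.2) = 0
ReLU(-1.1) = 0
ReLU(-6.8) = 0
ReLU(9.6) = 9.6
ReLU(8.8) = 8.8
Active neurons (>0): 4

4


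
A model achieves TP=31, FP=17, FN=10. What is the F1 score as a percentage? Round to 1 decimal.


Precision = TP / (TP + FP) = 31 / 48 = 0.6458
Recall = TP / (TP + FN) = 31 / 41 = 0.7561
F1 = 2 * P * R / (P + R)
= 2 * 0.6458 * 0.7561 / (0.6458 + 0.7561)
= 0.9766 / 1.4019
= 0.6966
As percentage: 69.7%

69.7


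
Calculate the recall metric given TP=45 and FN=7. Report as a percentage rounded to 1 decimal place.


Recall = TP / (TP + FN) * 100
= 45 / (45 + 7)
= 45 / 52
= 0.8654
= 86.5%

86.5


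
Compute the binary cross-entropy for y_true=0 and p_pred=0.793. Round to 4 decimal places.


For y=0: Loss = -log(1-p)
= -log(1 - 0.793)
= -log(0.207)
= -(-1.575)
= 1.5750

1.5750


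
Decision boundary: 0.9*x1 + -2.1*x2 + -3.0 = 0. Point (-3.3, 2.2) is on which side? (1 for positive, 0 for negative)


Compute 0.9 * -3.3 + -2.1 * 2.2 + -3.0
= -2.97 + -4.62 + -3.0
= -10.59
Since -10.59 < 0, the point is on the negative side.

0


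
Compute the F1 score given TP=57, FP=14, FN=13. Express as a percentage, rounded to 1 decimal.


Precision = TP / (TP + FP) = 57 / 71 = 0.8028
Recall = TP / (TP + FN) = 57 / 70 = 0.8143
F1 = 2 * P * R / (P + R)
= 2 * 0.8028 * 0.8143 / (0.8028 + 0.8143)
= 1.3074 / 1.6171
= 0.8085
As percentage: 80.9%

80.9
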